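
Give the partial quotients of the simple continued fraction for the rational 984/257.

[3; 1, 4, 1, 5, 3, 2]

Run the Euclidean algorithm on 984 and 257; the successive quotients are the partial quotients a_0, a_1, ... (each step inverts the fractional part left over by the previous one):
  984 = 3*257 + 213, so a_0 = 3.
  257 = 1*213 + 44, so a_1 = 1.
  213 = 4*44 + 37, so a_2 = 4.
  44 = 1*37 + 7, so a_3 = 1.
  37 = 5*7 + 2, so a_4 = 5.
  7 = 3*2 + 1, so a_5 = 3.
  2 = 2*1 + 0, so a_6 = 2.
The remainder reaches 0 after 7 divisions, so the expansion has 7 partial quotients, read off in order.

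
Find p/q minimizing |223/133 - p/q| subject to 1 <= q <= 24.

Expand x = 223/133 as a continued fraction with the Euclidean algorithm:
  223 = 1*133 + 90, so a_0 = 1.
  133 = 1*90 + 43, so a_1 = 1.
  90 = 2*43 + 4, so a_2 = 2.
  43 = 10*4 + 3, so a_3 = 10.
  4 = 1*3 + 1, so a_4 = 1.
  3 = 3*1 + 0, so a_5 = 3.
so x = [1; 1, 2, 10, 1, 3].
Convergents (p_i = a_i*p_{i-1} + p_{i-2}, q_i = a_i*q_{i-1} + q_{i-2} with p_{-2}=0, p_{-1}=1, q_{-2}=1, q_{-1}=0), until the denominator exceeds 24:
  i=0: a_0=1, p_0 = 1*1 + 0 = 1, q_0 = 1*0 + 1 = 1.
  i=1: a_1=1, p_1 = 1*1 + 1 = 2, q_1 = 1*1 + 0 = 1.
  i=2: a_2=2, p_2 = 2*2 + 1 = 5, q_2 = 2*1 + 1 = 3.
  i=3: a_3=10, p_3 = 10*5 + 2 = 52, q_3 = 10*3 + 1 = 31.
q_3 = 31 > 24, so the last convergent with denominator <= 24 is p_2/q_2 = 5/3.
The closest fraction with denominator <= 24 is either p_2/q_2 or the intermediate fraction (k*p_2 + p_1)/(k*q_2 + q_1) with the largest k >= 1 whose denominator stays <= 24; these approach x as k grows, and every other convergent or intermediate fraction in range is farther away.
Largest k: floor((24 - q_1)/q_2) = floor((24 - 1)/3) = 7.
That gives (7*5 + 2)/(7*3 + 1) = 37/22.
Compare the errors: |x - 5/3| = |223*3 - 5*133|/(133*3) = 4/399, and |x - 37/22| = |223*22 - 37*133|/(133*22) = 15/2926.
Cross-multiplying, 15*399 = 5985 < 11704 = 4*2926, so 15/2926 is smaller: the intermediate fraction 37/22 is closer to x than 5/3.

37/22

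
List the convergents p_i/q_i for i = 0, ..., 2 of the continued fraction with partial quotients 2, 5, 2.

Using the convergent recurrence p_i = a_i*p_{i-1} + p_{i-2}, q_i = a_i*q_{i-1} + q_{i-2} with p_{-2}=0, p_{-1}=1, q_{-2}=1, q_{-1}=0:
  i=0: a_0=2, p_0 = 2*1 + 0 = 2, q_0 = 2*0 + 1 = 1.
  i=1: a_1=5, p_1 = 5*2 + 1 = 11, q_1 = 5*1 + 0 = 5.
  i=2: a_2=2, p_2 = 2*11 + 2 = 24, q_2 = 2*5 + 1 = 11.

2/1, 11/5, 24/11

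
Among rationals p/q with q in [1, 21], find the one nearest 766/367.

23/11

Expand x = 766/367 as a continued fraction with the Euclidean algorithm:
  766 = 2*367 + 32, so a_0 = 2.
  367 = 11*32 + 15, so a_1 = 11.
  32 = 2*15 + 2, so a_2 = 2.
  15 = 7*2 + 1, so a_3 = 7.
  2 = 2*1 + 0, so a_4 = 2.
so x = [2; 11, 2, 7, 2].
Convergents (p_i = a_i*p_{i-1} + p_{i-2}, q_i = a_i*q_{i-1} + q_{i-2} with p_{-2}=0, p_{-1}=1, q_{-2}=1, q_{-1}=0), until the denominator exceeds 21:
  i=0: a_0=2, p_0 = 2*1 + 0 = 2, q_0 = 2*0 + 1 = 1.
  i=1: a_1=11, p_1 = 11*2 + 1 = 23, q_1 = 11*1 + 0 = 11.
  i=2: a_2=2, p_2 = 2*23 + 2 = 48, q_2 = 2*11 + 1 = 23.
q_2 = 23 > 21, so the last convergent with denominator <= 21 is p_1/q_1 = 23/11.
The closest fraction with denominator <= 21 is either p_1/q_1 or the intermediate fraction (k*p_1 + p_0)/(k*q_1 + q_0) with the largest k >= 1 whose denominator stays <= 21; these approach x as k grows, and every other convergent or intermediate fraction in range is farther away.
Largest k: floor((21 - q_0)/q_1) = floor((21 - 1)/11) = 1.
That gives (1*23 + 2)/(1*11 + 1) = 25/12.
Compare the errors: |x - 23/11| = |766*11 - 23*367|/(367*11) = 15/4037, and |x - 25/12| = |766*12 - 25*367|/(367*12) = 17/4404.
Cross-multiplying, 15*4404 = 66060 < 68629 = 17*4037, so 15/4037 is smaller: the convergent 23/11 is closer to x than 25/12.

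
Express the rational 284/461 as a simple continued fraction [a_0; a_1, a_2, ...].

Run the Euclidean algorithm on 284 and 461; the successive quotients are the partial quotients a_0, a_1, ... (each step inverts the fractional part left over by the previous one):
  284 = 0*461 + 284, so a_0 = 0.
  461 = 1*284 + 177, so a_1 = 1.
  284 = 1*177 + 107, so a_2 = 1.
  177 = 1*107 + 70, so a_3 = 1.
  107 = 1*70 + 37, so a_4 = 1.
  70 = 1*37 + 33, so a_5 = 1.
  37 = 1*33 + 4, so a_6 = 1.
  33 = 8*4 + 1, so a_7 = 8.
  4 = 4*1 + 0, so a_8 = 4.
The remainder reaches 0 after 9 divisions, so the expansion has 9 partial quotients, read off in order.

[0; 1, 1, 1, 1, 1, 1, 8, 4]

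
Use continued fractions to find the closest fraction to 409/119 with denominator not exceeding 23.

Expand x = 409/119 as a continued fraction with the Euclidean algorithm:
  409 = 3*119 + 52, so a_0 = 3.
  119 = 2*52 + 15, so a_1 = 2.
  52 = 3*15 + 7, so a_2 = 3.
  15 = 2*7 + 1, so a_3 = 2.
  7 = 7*1 + 0, so a_4 = 7.
so x = [3; 2, 3, 2, 7].
Convergents (p_i = a_i*p_{i-1} + p_{i-2}, q_i = a_i*q_{i-1} + q_{i-2} with p_{-2}=0, p_{-1}=1, q_{-2}=1, q_{-1}=0), until the denominator exceeds 23:
  i=0: a_0=3, p_0 = 3*1 + 0 = 3, q_0 = 3*0 + 1 = 1.
  i=1: a_1=2, p_1 = 2*3 + 1 = 7, q_1 = 2*1 + 0 = 2.
  i=2: a_2=3, p_2 = 3*7 + 3 = 24, q_2 = 3*2 + 1 = 7.
  i=3: a_3=2, p_3 = 2*24 + 7 = 55, q_3 = 2*7 + 2 = 16.
  i=4: a_4=7, p_4 = 7*55 + 24 = 409, q_4 = 7*16 + 7 = 119.
q_4 = 119 > 23, so the last convergent with denominator <= 23 is p_3/q_3 = 55/16.
The closest fraction with denominator <= 23 is either p_3/q_3 or the intermediate fraction (k*p_3 + p_2)/(k*q_3 + q_2) with the largest k >= 1 whose denominator stays <= 23; these approach x as k grows, and every other convergent or intermediate fraction in range is farther away.
Largest k: floor((23 - q_2)/q_3) = floor((23 - 7)/16) = 1.
That gives (1*55 + 24)/(1*16 + 7) = 79/23.
Compare the errors: |x - 55/16| = |409*16 - 55*119|/(119*16) = 1/1904, and |x - 79/23| = |409*23 - 79*119|/(119*23) = 6/2737.
Cross-multiplying, 1*2737 = 2737 < 11424 = 6*1904, so 1/1904 is smaller: the convergent 55/16 is closer to x than 79/23.

55/16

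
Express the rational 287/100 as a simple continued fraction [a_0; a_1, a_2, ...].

[2; 1, 6, 1, 2, 4]

Run the Euclidean algorithm on 287 and 100; the successive quotients are the partial quotients a_0, a_1, ... (each step inverts the fractional part left over by the previous one):
  287 = 2*100 + 87, so a_0 = 2.
  100 = 1*87 + 13, so a_1 = 1.
  87 = 6*13 + 9, so a_2 = 6.
  13 = 1*9 + 4, so a_3 = 1.
  9 = 2*4 + 1, so a_4 = 2.
  4 = 4*1 + 0, so a_5 = 4.
The remainder reaches 0 after 6 divisions, so the expansion has 6 partial quotients, read off in order.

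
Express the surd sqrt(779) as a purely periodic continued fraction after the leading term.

[27; (1, 10, 5, 2, 27, 2, 5, 10, 1, 54)]

Write x_i = (sqrt(779) + m_i)/d_i with (m_0, d_0) = (0, 1). a_0 = floor(sqrt(779)) = 27, since 27^2 = 729 <= 779 < 784 = 28^2.
Iterate m_{i+1} = d_i*a_i - m_i, d_{i+1} = (779 - m_{i+1}^2)/d_i, a_{i+1} = floor((a_0 + m_{i+1})/d_{i+1}):
  m_1 = 1*27 - 0 = 27, d_1 = (779 - 27^2)/1 = 50/1 = 50, a_1 = floor((27 + 27)/50) = 1.
  m_2 = 50*1 - 27 = 23, d_2 = (779 - 23^2)/50 = 250/50 = 5, a_2 = floor((27 + 23)/5) = 10.
  m_3 = 5*10 - 23 = 27, d_3 = (779 - 27^2)/5 = 50/5 = 10, a_3 = floor((27 + 27)/10) = 5.
  m_4 = 10*5 - 27 = 23, d_4 = (779 - 23^2)/10 = 250/10 = 25, a_4 = floor((27 + 23)/25) = 2.
  m_5 = 25*2 - 23 = 27, d_5 = (779 - 27^2)/25 = 50/25 = 2, a_5 = floor((27 + 27)/2) = 27.
  m_6 = 2*27 - 27 = 27, d_6 = (779 - 27^2)/2 = 50/2 = 25, a_6 = floor((27 + 27)/25) = 2.
  m_7 = 25*2 - 27 = 23, d_7 = (779 - 23^2)/25 = 250/25 = 10, a_7 = floor((27 + 23)/10) = 5.
  m_8 = 10*5 - 23 = 27, d_8 = (779 - 27^2)/10 = 50/10 = 5, a_8 = floor((27 + 27)/5) = 10.
  m_9 = 5*10 - 27 = 23, d_9 = (779 - 23^2)/5 = 250/5 = 50, a_9 = floor((27 + 23)/50) = 1.
  m_10 = 50*1 - 23 = 27, d_10 = (779 - 27^2)/50 = 50/50 = 1, a_10 = floor((27 + 27)/1) = 54.
  m_11 = 1*54 - 27 = 27, d_11 = (779 - 27^2)/1 = 50/1 = 50: (m_11, d_11) = (m_1, d_1) = (27, 50), so from here the quotients repeat a_1, ..., a_10; the period length is 10.
Hence the expansion of sqrt(779) is a_0 = 27 followed by the repeating block 1, 10, 5, 2, 27, 2, 5, 10, 1, 54 (period 10).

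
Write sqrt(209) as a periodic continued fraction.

[14; (2, 5, 3, 2, 3, 5, 2, 28)]

Write x_i = (sqrt(209) + m_i)/d_i with (m_0, d_0) = (0, 1). a_0 = floor(sqrt(209)) = 14, since 14^2 = 196 <= 209 < 225 = 15^2.
Iterate m_{i+1} = d_i*a_i - m_i, d_{i+1} = (209 - m_{i+1}^2)/d_i, a_{i+1} = floor((a_0 + m_{i+1})/d_{i+1}):
  m_1 = 1*14 - 0 = 14, d_1 = (209 - 14^2)/1 = 13/1 = 13, a_1 = floor((14 + 14)/13) = 2.
  m_2 = 13*2 - 14 = 12, d_2 = (209 - 12^2)/13 = 65/13 = 5, a_2 = floor((14 + 12)/5) = 5.
  m_3 = 5*5 - 12 = 13, d_3 = (209 - 13^2)/5 = 40/5 = 8, a_3 = floor((14 + 13)/8) = 3.
  m_4 = 8*3 - 13 = 11, d_4 = (209 - 11^2)/8 = 88/8 = 11, a_4 = floor((14 + 11)/11) = 2.
  m_5 = 11*2 - 11 = 11, d_5 = (209 - 11^2)/11 = 88/11 = 8, a_5 = floor((14 + 11)/8) = 3.
  m_6 = 8*3 - 11 = 13, d_6 = (209 - 13^2)/8 = 40/8 = 5, a_6 = floor((14 + 13)/5) = 5.
  m_7 = 5*5 - 13 = 12, d_7 = (209 - 12^2)/5 = 65/5 = 13, a_7 = floor((14 + 12)/13) = 2.
  m_8 = 13*2 - 12 = 14, d_8 = (209 - 14^2)/13 = 13/13 = 1, a_8 = floor((14 + 14)/1) = 28.
  m_9 = 1*28 - 14 = 14, d_9 = (209 - 14^2)/1 = 13/1 = 13: (m_9, d_9) = (m_1, d_1) = (14, 13), so from here the quotients repeat a_1, ..., a_8; the period length is 8.
Hence the expansion of sqrt(209) is a_0 = 14 followed by the repeating block 2, 5, 3, 2, 3, 5, 2, 28 (period 8).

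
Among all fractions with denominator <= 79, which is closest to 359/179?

Expand x = 359/179 as a continued fraction with the Euclidean algorithm:
  359 = 2*179 + 1, so a_0 = 2.
  179 = 179*1 + 0, so a_1 = 179.
so x = [2; 179].
Convergents (p_i = a_i*p_{i-1} + p_{i-2}, q_i = a_i*q_{i-1} + q_{i-2} with p_{-2}=0, p_{-1}=1, q_{-2}=1, q_{-1}=0), until the denominator exceeds 79:
  i=0: a_0=2, p_0 = 2*1 + 0 = 2, q_0 = 2*0 + 1 = 1.
  i=1: a_1=179, p_1 = 179*2 + 1 = 359, q_1 = 179*1 + 0 = 179.
q_1 = 179 > 79, so the last convergent with denominator <= 79 is p_0/q_0 = 2/1.
The closest fraction with denominator <= 79 is either p_0/q_0 or the intermediate fraction (k*p_0 + p_{-1})/(k*q_0 + q_{-1}) with the largest k >= 1 whose denominator stays <= 79; these approach x as k grows, and every other convergent or intermediate fraction in range is farther away.
Largest k: floor((79 - q_{-1})/q_0) = floor((79 - 0)/1) = 79 (using the seeds p_{-1} = 1, q_{-1} = 0).
That gives (79*2 + 1)/(79*1 + 0) = 159/79.
Compare the errors: |x - 2/1| = |359*1 - 2*179|/(179*1) = 1/179, and |x - 159/79| = |359*79 - 159*179|/(179*79) = 100/14141.
Cross-multiplying, 1*14141 = 14141 < 17900 = 100*179, so 1/179 is smaller: the convergent 2/1 is closer to x than 159/79.

2/1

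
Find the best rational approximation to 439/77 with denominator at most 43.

Expand x = 439/77 as a continued fraction with the Euclidean algorithm:
  439 = 5*77 + 54, so a_0 = 5.
  77 = 1*54 + 23, so a_1 = 1.
  54 = 2*23 + 8, so a_2 = 2.
  23 = 2*8 + 7, so a_3 = 2.
  8 = 1*7 + 1, so a_4 = 1.
  7 = 7*1 + 0, so a_5 = 7.
so x = [5; 1, 2, 2, 1, 7].
Convergents (p_i = a_i*p_{i-1} + p_{i-2}, q_i = a_i*q_{i-1} + q_{i-2} with p_{-2}=0, p_{-1}=1, q_{-2}=1, q_{-1}=0), until the denominator exceeds 43:
  i=0: a_0=5, p_0 = 5*1 + 0 = 5, q_0 = 5*0 + 1 = 1.
  i=1: a_1=1, p_1 = 1*5 + 1 = 6, q_1 = 1*1 + 0 = 1.
  i=2: a_2=2, p_2 = 2*6 + 5 = 17, q_2 = 2*1 + 1 = 3.
  i=3: a_3=2, p_3 = 2*17 + 6 = 40, q_3 = 2*3 + 1 = 7.
  i=4: a_4=1, p_4 = 1*40 + 17 = 57, q_4 = 1*7 + 3 = 10.
  i=5: a_5=7, p_5 = 7*57 + 40 = 439, q_5 = 7*10 + 7 = 77.
q_5 = 77 > 43, so the last convergent with denominator <= 43 is p_4/q_4 = 57/10.
The closest fraction with denominator <= 43 is either p_4/q_4 or the intermediate fraction (k*p_4 + p_3)/(k*q_4 + q_3) with the largest k >= 1 whose denominator stays <= 43; these approach x as k grows, and every other convergent or intermediate fraction in range is farther away.
Largest k: floor((43 - q_3)/q_4) = floor((43 - 7)/10) = 3.
That gives (3*57 + 40)/(3*10 + 7) = 211/37.
Compare the errors: |x - 57/10| = |439*10 - 57*77|/(77*10) = 1/770, and |x - 211/37| = |439*37 - 211*77|/(77*37) = 4/2849.
Cross-multiplying, 1*2849 = 2849 < 3080 = 4*770, so 1/770 is smaller: the convergent 57/10 is closer to x than 211/37.

57/10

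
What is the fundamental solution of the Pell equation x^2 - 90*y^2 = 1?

First expand sqrt(90) as a continued fraction. With x_i = (sqrt(90) + m_i)/d_i and (m_0, d_0) = (0, 1): a_0 = floor(sqrt(90)) = 9, since 9^2 = 81 <= 90 < 100 = 10^2.
Iterate m_{i+1} = d_i*a_i - m_i, d_{i+1} = (90 - m_{i+1}^2)/d_i, a_{i+1} = floor((a_0 + m_{i+1})/d_{i+1}):
  m_1 = 1*9 - 0 = 9, d_1 = (90 - 9^2)/1 = 9/1 = 9, a_1 = floor((9 + 9)/9) = 2.
  m_2 = 9*2 - 9 = 9, d_2 = (90 - 9^2)/9 = 9/9 = 1, a_2 = floor((9 + 9)/1) = 18.
  m_3 = 1*18 - 9 = 9, d_3 = (90 - 9^2)/1 = 9/1 = 9: (m_3, d_3) = (m_1, d_1) = (9, 9), so from here the quotients repeat a_1, a_2; the period length is 2.
So sqrt(90) = [9; (2, 18)] with period length k = 2.
k is even, so the fundamental solution of x^2 - 90y^2 = 1 is (p_{k-1}, q_{k-1}) = (p_1, q_1); compute convergents through index 1.
Convergents (p_i = a_i*p_{i-1} + p_{i-2}, q_i = a_i*q_{i-1} + q_{i-2} with p_{-2}=0, p_{-1}=1, q_{-2}=1, q_{-1}=0):
  i=0: a_0=9, p_0 = 9*1 + 0 = 9, q_0 = 9*0 + 1 = 1.
  i=1: a_1=2, p_1 = 2*9 + 1 = 19, q_1 = 2*1 + 0 = 2.
Check: 19^2 - 90*2^2 = 361 - 360 = 1, so (x, y) = (19, 2) solves the equation, and by the theorem it is the least positive solution.

(x, y) = (19, 2)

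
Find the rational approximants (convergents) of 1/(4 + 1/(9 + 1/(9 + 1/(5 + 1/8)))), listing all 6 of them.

0/1, 1/4, 9/37, 82/337, 419/1722, 3434/14113

Using the convergent recurrence p_i = a_i*p_{i-1} + p_{i-2}, q_i = a_i*q_{i-1} + q_{i-2} with p_{-2}=0, p_{-1}=1, q_{-2}=1, q_{-1}=0:
  i=0: a_0=0, p_0 = 0*1 + 0 = 0, q_0 = 0*0 + 1 = 1.
  i=1: a_1=4, p_1 = 4*0 + 1 = 1, q_1 = 4*1 + 0 = 4.
  i=2: a_2=9, p_2 = 9*1 + 0 = 9, q_2 = 9*4 + 1 = 37.
  i=3: a_3=9, p_3 = 9*9 + 1 = 82, q_3 = 9*37 + 4 = 337.
  i=4: a_4=5, p_4 = 5*82 + 9 = 419, q_4 = 5*337 + 37 = 1722.
  i=5: a_5=8, p_5 = 8*419 + 82 = 3434, q_5 = 8*1722 + 337 = 14113.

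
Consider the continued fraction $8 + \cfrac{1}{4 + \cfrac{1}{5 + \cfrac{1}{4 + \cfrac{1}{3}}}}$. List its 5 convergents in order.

8/1, 33/4, 173/21, 725/88, 2348/285

Using the convergent recurrence p_i = a_i*p_{i-1} + p_{i-2}, q_i = a_i*q_{i-1} + q_{i-2} with p_{-2}=0, p_{-1}=1, q_{-2}=1, q_{-1}=0:
  i=0: a_0=8, p_0 = 8*1 + 0 = 8, q_0 = 8*0 + 1 = 1.
  i=1: a_1=4, p_1 = 4*8 + 1 = 33, q_1 = 4*1 + 0 = 4.
  i=2: a_2=5, p_2 = 5*33 + 8 = 173, q_2 = 5*4 + 1 = 21.
  i=3: a_3=4, p_3 = 4*173 + 33 = 725, q_3 = 4*21 + 4 = 88.
  i=4: a_4=3, p_4 = 3*725 + 173 = 2348, q_4 = 3*88 + 21 = 285.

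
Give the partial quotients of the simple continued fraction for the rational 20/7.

[2; 1, 6]

Run the Euclidean algorithm on 20 and 7; the successive quotients are the partial quotients a_0, a_1, ... (each step inverts the fractional part left over by the previous one):
  20 = 2*7 + 6, so a_0 = 2.
  7 = 1*6 + 1, so a_1 = 1.
  6 = 6*1 + 0, so a_2 = 6.
The remainder reaches 0 after 3 divisions, so the expansion has 3 partial quotients, read off in order.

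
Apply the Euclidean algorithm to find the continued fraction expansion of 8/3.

[2; 1, 2]

Run the Euclidean algorithm on 8 and 3; the successive quotients are the partial quotients a_0, a_1, ... (each step inverts the fractional part left over by the previous one):
  8 = 2*3 + 2, so a_0 = 2.
  3 = 1*2 + 1, so a_1 = 1.
  2 = 2*1 + 0, so a_2 = 2.
The remainder reaches 0 after 3 divisions, so the expansion has 3 partial quotients, read off in order.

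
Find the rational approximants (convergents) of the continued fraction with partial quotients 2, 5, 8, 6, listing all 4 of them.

2/1, 11/5, 90/41, 551/251

Using the convergent recurrence p_i = a_i*p_{i-1} + p_{i-2}, q_i = a_i*q_{i-1} + q_{i-2} with p_{-2}=0, p_{-1}=1, q_{-2}=1, q_{-1}=0:
  i=0: a_0=2, p_0 = 2*1 + 0 = 2, q_0 = 2*0 + 1 = 1.
  i=1: a_1=5, p_1 = 5*2 + 1 = 11, q_1 = 5*1 + 0 = 5.
  i=2: a_2=8, p_2 = 8*11 + 2 = 90, q_2 = 8*5 + 1 = 41.
  i=3: a_3=6, p_3 = 6*90 + 11 = 551, q_3 = 6*41 + 5 = 251.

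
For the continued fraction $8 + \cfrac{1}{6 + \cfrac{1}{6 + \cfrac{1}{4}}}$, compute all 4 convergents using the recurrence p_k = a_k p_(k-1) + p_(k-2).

Using the convergent recurrence p_i = a_i*p_{i-1} + p_{i-2}, q_i = a_i*q_{i-1} + q_{i-2} with p_{-2}=0, p_{-1}=1, q_{-2}=1, q_{-1}=0:
  i=0: a_0=8, p_0 = 8*1 + 0 = 8, q_0 = 8*0 + 1 = 1.
  i=1: a_1=6, p_1 = 6*8 + 1 = 49, q_1 = 6*1 + 0 = 6.
  i=2: a_2=6, p_2 = 6*49 + 8 = 302, q_2 = 6*6 + 1 = 37.
  i=3: a_3=4, p_3 = 4*302 + 49 = 1257, q_3 = 4*37 + 6 = 154.

8/1, 49/6, 302/37, 1257/154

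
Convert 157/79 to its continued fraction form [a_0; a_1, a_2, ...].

Run the Euclidean algorithm on 157 and 79; the successive quotients are the partial quotients a_0, a_1, ... (each step inverts the fractional part left over by the previous one):
  157 = 1*79 + 78, so a_0 = 1.
  79 = 1*78 + 1, so a_1 = 1.
  78 = 78*1 + 0, so a_2 = 78.
The remainder reaches 0 after 3 divisions, so the expansion has 3 partial quotients, read off in order.

[1; 1, 78]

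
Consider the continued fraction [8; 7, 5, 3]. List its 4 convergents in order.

8/1, 57/7, 293/36, 936/115

Using the convergent recurrence p_i = a_i*p_{i-1} + p_{i-2}, q_i = a_i*q_{i-1} + q_{i-2} with p_{-2}=0, p_{-1}=1, q_{-2}=1, q_{-1}=0:
  i=0: a_0=8, p_0 = 8*1 + 0 = 8, q_0 = 8*0 + 1 = 1.
  i=1: a_1=7, p_1 = 7*8 + 1 = 57, q_1 = 7*1 + 0 = 7.
  i=2: a_2=5, p_2 = 5*57 + 8 = 293, q_2 = 5*7 + 1 = 36.
  i=3: a_3=3, p_3 = 3*293 + 57 = 936, q_3 = 3*36 + 7 = 115.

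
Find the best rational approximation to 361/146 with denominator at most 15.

37/15

Expand x = 361/146 as a continued fraction with the Euclidean algorithm:
  361 = 2*146 + 69, so a_0 = 2.
  146 = 2*69 + 8, so a_1 = 2.
  69 = 8*8 + 5, so a_2 = 8.
  8 = 1*5 + 3, so a_3 = 1.
  5 = 1*3 + 2, so a_4 = 1.
  3 = 1*2 + 1, so a_5 = 1.
  2 = 2*1 + 0, so a_6 = 2.
so x = [2; 2, 8, 1, 1, 1, 2].
Convergents (p_i = a_i*p_{i-1} + p_{i-2}, q_i = a_i*q_{i-1} + q_{i-2} with p_{-2}=0, p_{-1}=1, q_{-2}=1, q_{-1}=0), until the denominator exceeds 15:
  i=0: a_0=2, p_0 = 2*1 + 0 = 2, q_0 = 2*0 + 1 = 1.
  i=1: a_1=2, p_1 = 2*2 + 1 = 5, q_1 = 2*1 + 0 = 2.
  i=2: a_2=8, p_2 = 8*5 + 2 = 42, q_2 = 8*2 + 1 = 17.
q_2 = 17 > 15, so the last convergent with denominator <= 15 is p_1/q_1 = 5/2.
The closest fraction with denominator <= 15 is either p_1/q_1 or the intermediate fraction (k*p_1 + p_0)/(k*q_1 + q_0) with the largest k >= 1 whose denominator stays <= 15; these approach x as k grows, and every other convergent or intermediate fraction in range is farther away.
Largest k: floor((15 - q_0)/q_1) = floor((15 - 1)/2) = 7.
That gives (7*5 + 2)/(7*2 + 1) = 37/15.
Compare the errors: |x - 5/2| = |361*2 - 5*146|/(146*2) = 8/292, and |x - 37/15| = |361*15 - 37*146|/(146*15) = 13/2190.
Cross-multiplying, 13*292 = 3796 < 17520 = 8*2190, so 13/2190 is smaller: the intermediate fraction 37/15 is closer to x than 5/2.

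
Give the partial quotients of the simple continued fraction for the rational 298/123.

[2; 2, 2, 1, 2, 1, 4]

Run the Euclidean algorithm on 298 and 123; the successive quotients are the partial quotients a_0, a_1, ... (each step inverts the fractional part left over by the previous one):
  298 = 2*123 + 52, so a_0 = 2.
  123 = 2*52 + 19, so a_1 = 2.
  52 = 2*19 + 14, so a_2 = 2.
  19 = 1*14 + 5, so a_3 = 1.
  14 = 2*5 + 4, so a_4 = 2.
  5 = 1*4 + 1, so a_5 = 1.
  4 = 4*1 + 0, so a_6 = 4.
The remainder reaches 0 after 7 divisions, so the expansion has 7 partial quotients, read off in order.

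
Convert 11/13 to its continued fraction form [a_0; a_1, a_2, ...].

Run the Euclidean algorithm on 11 and 13; the successive quotients are the partial quotients a_0, a_1, ... (each step inverts the fractional part left over by the previous one):
  11 = 0*13 + 11, so a_0 = 0.
  13 = 1*11 + 2, so a_1 = 1.
  11 = 5*2 + 1, so a_2 = 5.
  2 = 2*1 + 0, so a_3 = 2.
The remainder reaches 0 after 4 divisions, so the expansion has 4 partial quotients, read off in order.

[0; 1, 5, 2]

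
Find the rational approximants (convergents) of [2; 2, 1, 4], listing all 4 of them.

Using the convergent recurrence p_i = a_i*p_{i-1} + p_{i-2}, q_i = a_i*q_{i-1} + q_{i-2} with p_{-2}=0, p_{-1}=1, q_{-2}=1, q_{-1}=0:
  i=0: a_0=2, p_0 = 2*1 + 0 = 2, q_0 = 2*0 + 1 = 1.
  i=1: a_1=2, p_1 = 2*2 + 1 = 5, q_1 = 2*1 + 0 = 2.
  i=2: a_2=1, p_2 = 1*5 + 2 = 7, q_2 = 1*2 + 1 = 3.
  i=3: a_3=4, p_3 = 4*7 + 5 = 33, q_3 = 4*3 + 2 = 14.

2/1, 5/2, 7/3, 33/14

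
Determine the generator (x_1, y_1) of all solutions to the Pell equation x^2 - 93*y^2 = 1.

First expand sqrt(93) as a continued fraction. With x_i = (sqrt(93) + m_i)/d_i and (m_0, d_0) = (0, 1): a_0 = floor(sqrt(93)) = 9, since 9^2 = 81 <= 93 < 100 = 10^2.
Iterate m_{i+1} = d_i*a_i - m_i, d_{i+1} = (93 - m_{i+1}^2)/d_i, a_{i+1} = floor((a_0 + m_{i+1})/d_{i+1}):
  m_1 = 1*9 - 0 = 9, d_1 = (93 - 9^2)/1 = 12/1 = 12, a_1 = floor((9 + 9)/12) = 1.
  m_2 = 12*1 - 9 = 3, d_2 = (93 - 3^2)/12 = 84/12 = 7, a_2 = floor((9 + 3)/7) = 1.
  m_3 = 7*1 - 3 = 4, d_3 = (93 - 4^2)/7 = 77/7 = 11, a_3 = floor((9 + 4)/11) = 1.
  m_4 = 11*1 - 4 = 7, d_4 = (93 - 7^2)/11 = 44/11 = 4, a_4 = floor((9 + 7)/4) = 4.
  m_5 = 4*4 - 7 = 9, d_5 = (93 - 9^2)/4 = 12/4 = 3, a_5 = floor((9 + 9)/3) = 6.
  m_6 = 3*6 - 9 = 9, d_6 = (93 - 9^2)/3 = 12/3 = 4, a_6 = floor((9 + 9)/4) = 4.
  m_7 = 4*4 - 9 = 7, d_7 = (93 - 7^2)/4 = 44/4 = 11, a_7 = floor((9 + 7)/11) = 1.
  m_8 = 11*1 - 7 = 4, d_8 = (93 - 4^2)/11 = 77/11 = 7, a_8 = floor((9 + 4)/7) = 1.
  m_9 = 7*1 - 4 = 3, d_9 = (93 - 3^2)/7 = 84/7 = 12, a_9 = floor((9 + 3)/12) = 1.
  m_10 = 12*1 - 3 = 9, d_10 = (93 - 9^2)/12 = 12/12 = 1, a_10 = floor((9 + 9)/1) = 18.
  m_11 = 1*18 - 9 = 9, d_11 = (93 - 9^2)/1 = 12/1 = 12: (m_11, d_11) = (m_1, d_1) = (9, 12), so from here the quotients repeat a_1, ..., a_10; the period length is 10.
So sqrt(93) = [9; (1, 1, 1, 4, 6, 4, 1, 1, 1, 18)] with period length k = 10.
k is even, so the fundamental solution of x^2 - 93y^2 = 1 is (p_{k-1}, q_{k-1}) = (p_9, q_9); compute convergents through index 9.
Convergents (p_i = a_i*p_{i-1} + p_{i-2}, q_i = a_i*q_{i-1} + q_{i-2} with p_{-2}=0, p_{-1}=1, q_{-2}=1, q_{-1}=0):
  i=0: a_0=9, p_0 = 9*1 + 0 = 9, q_0 = 9*0 + 1 = 1.
  i=1: a_1=1, p_1 = 1*9 + 1 = 10, q_1 = 1*1 + 0 = 1.
  i=2: a_2=1, p_2 = 1*10 + 9 = 19, q_2 = 1*1 + 1 = 2.
  i=3: a_3=1, p_3 = 1*19 + 10 = 29, q_3 = 1*2 + 1 = 3.
  i=4: a_4=4, p_4 = 4*29 + 19 = 135, q_4 = 4*3 + 2 = 14.
  i=5: a_5=6, p_5 = 6*135 + 29 = 839, q_5 = 6*14 + 3 = 87.
  i=6: a_6=4, p_6 = 4*839 + 135 = 3491, q_6 = 4*87 + 14 = 362.
  i=7: a_7=1, p_7 = 1*3491 + 839 = 4330, q_7 = 1*362 + 87 = 449.
  i=8: a_8=1, p_8 = 1*4330 + 3491 = 7821, q_8 = 1*449 + 362 = 811.
  i=9: a_9=1, p_9 = 1*7821 + 4330 = 12151, q_9 = 1*811 + 449 = 1260.
Check: 12151^2 - 93*1260^2 = 147646801 - 147646800 = 1, so (x, y) = (12151, 1260) solves the equation, and by the theorem it is the least positive solution.

(x, y) = (12151, 1260)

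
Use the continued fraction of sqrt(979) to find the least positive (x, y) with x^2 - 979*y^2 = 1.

First expand sqrt(979) as a continued fraction. With x_i = (sqrt(979) + m_i)/d_i and (m_0, d_0) = (0, 1): a_0 = floor(sqrt(979)) = 31, since 31^2 = 961 <= 979 < 1024 = 32^2.
Iterate m_{i+1} = d_i*a_i - m_i, d_{i+1} = (979 - m_{i+1}^2)/d_i, a_{i+1} = floor((a_0 + m_{i+1})/d_{i+1}):
  m_1 = 1*31 - 0 = 31, d_1 = (979 - 31^2)/1 = 18/1 = 18, a_1 = floor((31 + 31)/18) = 3.
  m_2 = 18*3 - 31 = 23, d_2 = (979 - 23^2)/18 = 450/18 = 25, a_2 = floor((31 + 23)/25) = 2.
  m_3 = 25*2 - 23 = 27, d_3 = (979 - 27^2)/25 = 250/25 = 10, a_3 = floor((31 + 27)/10) = 5.
  m_4 = 10*5 - 27 = 23, d_4 = (979 - 23^2)/10 = 450/10 = 45, a_4 = floor((31 + 23)/45) = 1.
  m_5 = 45*1 - 23 = 22, d_5 = (979 - 22^2)/45 = 495/45 = 11, a_5 = floor((31 + 22)/11) = 4.
  m_6 = 11*4 - 22 = 22, d_6 = (979 - 22^2)/11 = 495/11 = 45, a_6 = floor((31 + 22)/45) = 1.
  m_7 = 45*1 - 22 = 23, d_7 = (979 - 23^2)/45 = 450/45 = 10, a_7 = floor((31 + 23)/10) = 5.
  m_8 = 10*5 - 23 = 27, d_8 = (979 - 27^2)/10 = 250/10 = 25, a_8 = floor((31 + 27)/25) = 2.
  m_9 = 25*2 - 27 = 23, d_9 = (979 - 23^2)/25 = 450/25 = 18, a_9 = floor((31 + 23)/18) = 3.
  m_10 = 18*3 - 23 = 31, d_10 = (979 - 31^2)/18 = 18/18 = 1, a_10 = floor((31 + 31)/1) = 62.
  m_11 = 1*62 - 31 = 31, d_11 = (979 - 31^2)/1 = 18/1 = 18: (m_11, d_11) = (m_1, d_1) = (31, 18), so from here the quotients repeat a_1, ..., a_10; the period length is 10.
So sqrt(979) = [31; (3, 2, 5, 1, 4, 1, 5, 2, 3, 62)] with period length k = 10.
k is even, so the fundamental solution of x^2 - 979y^2 = 1 is (p_{k-1}, q_{k-1}) = (p_9, q_9); compute convergents through index 9.
Convergents (p_i = a_i*p_{i-1} + p_{i-2}, q_i = a_i*q_{i-1} + q_{i-2} with p_{-2}=0, p_{-1}=1, q_{-2}=1, q_{-1}=0):
  i=0: a_0=31, p_0 = 31*1 + 0 = 31, q_0 = 31*0 + 1 = 1.
  i=1: a_1=3, p_1 = 3*31 + 1 = 94, q_1 = 3*1 + 0 = 3.
  i=2: a_2=2, p_2 = 2*94 + 31 = 219, q_2 = 2*3 + 1 = 7.
  i=3: a_3=5, p_3 = 5*219 + 94 = 1189, q_3 = 5*7 + 3 = 38.
  i=4: a_4=1, p_4 = 1*1189 + 219 = 1408, q_4 = 1*38 + 7 = 45.
  i=5: a_5=4, p_5 = 4*1408 + 1189 = 6821, q_5 = 4*45 + 38 = 218.
  i=6: a_6=1, p_6 = 1*6821 + 1408 = 8229, q_6 = 1*218 + 45 = 263.
  i=7: a_7=5, p_7 = 5*8229 + 6821 = 47966, q_7 = 5*263 + 218 = 1533.
  i=8: a_8=2, p_8 = 2*47966 + 8229 = 104161, q_8 = 2*1533 + 263 = 3329.
  i=9: a_9=3, p_9 = 3*104161 + 47966 = 360449, q_9 = 3*3329 + 1533 = 11520.
Check: 360449^2 - 979*11520^2 = 129923481601 - 129923481600 = 1, so (x, y) = (360449, 11520) solves the equation, and by the theorem it is the least positive solution.

(x, y) = (360449, 11520)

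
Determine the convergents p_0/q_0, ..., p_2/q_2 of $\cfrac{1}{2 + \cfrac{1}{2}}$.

0/1, 1/2, 2/5

Using the convergent recurrence p_i = a_i*p_{i-1} + p_{i-2}, q_i = a_i*q_{i-1} + q_{i-2} with p_{-2}=0, p_{-1}=1, q_{-2}=1, q_{-1}=0:
  i=0: a_0=0, p_0 = 0*1 + 0 = 0, q_0 = 0*0 + 1 = 1.
  i=1: a_1=2, p_1 = 2*0 + 1 = 1, q_1 = 2*1 + 0 = 2.
  i=2: a_2=2, p_2 = 2*1 + 0 = 2, q_2 = 2*2 + 1 = 5.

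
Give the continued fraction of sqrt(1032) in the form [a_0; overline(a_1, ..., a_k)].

[32; overline(8, 64)]

Write x_i = (sqrt(1032) + m_i)/d_i with (m_0, d_0) = (0, 1). a_0 = floor(sqrt(1032)) = 32, since 32^2 = 1024 <= 1032 < 1089 = 33^2.
Iterate m_{i+1} = d_i*a_i - m_i, d_{i+1} = (1032 - m_{i+1}^2)/d_i, a_{i+1} = floor((a_0 + m_{i+1})/d_{i+1}):
  m_1 = 1*32 - 0 = 32, d_1 = (1032 - 32^2)/1 = 8/1 = 8, a_1 = floor((32 + 32)/8) = 8.
  m_2 = 8*8 - 32 = 32, d_2 = (1032 - 32^2)/8 = 8/8 = 1, a_2 = floor((32 + 32)/1) = 64.
  m_3 = 1*64 - 32 = 32, d_3 = (1032 - 32^2)/1 = 8/1 = 8: (m_3, d_3) = (m_1, d_1) = (32, 8), so from here the quotients repeat a_1, a_2; the period length is 2.
Hence the expansion of sqrt(1032) is a_0 = 32 followed by the repeating block 8, 64 (period 2).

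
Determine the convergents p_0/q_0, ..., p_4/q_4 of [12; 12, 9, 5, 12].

Using the convergent recurrence p_i = a_i*p_{i-1} + p_{i-2}, q_i = a_i*q_{i-1} + q_{i-2} with p_{-2}=0, p_{-1}=1, q_{-2}=1, q_{-1}=0:
  i=0: a_0=12, p_0 = 12*1 + 0 = 12, q_0 = 12*0 + 1 = 1.
  i=1: a_1=12, p_1 = 12*12 + 1 = 145, q_1 = 12*1 + 0 = 12.
  i=2: a_2=9, p_2 = 9*145 + 12 = 1317, q_2 = 9*12 + 1 = 109.
  i=3: a_3=5, p_3 = 5*1317 + 145 = 6730, q_3 = 5*109 + 12 = 557.
  i=4: a_4=12, p_4 = 12*6730 + 1317 = 82077, q_4 = 12*557 + 109 = 6793.

12/1, 145/12, 1317/109, 6730/557, 82077/6793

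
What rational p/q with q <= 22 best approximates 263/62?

89/21

Expand x = 263/62 as a continued fraction with the Euclidean algorithm:
  263 = 4*62 + 15, so a_0 = 4.
  62 = 4*15 + 2, so a_1 = 4.
  15 = 7*2 + 1, so a_2 = 7.
  2 = 2*1 + 0, so a_3 = 2.
so x = [4; 4, 7, 2].
Convergents (p_i = a_i*p_{i-1} + p_{i-2}, q_i = a_i*q_{i-1} + q_{i-2} with p_{-2}=0, p_{-1}=1, q_{-2}=1, q_{-1}=0), until the denominator exceeds 22:
  i=0: a_0=4, p_0 = 4*1 + 0 = 4, q_0 = 4*0 + 1 = 1.
  i=1: a_1=4, p_1 = 4*4 + 1 = 17, q_1 = 4*1 + 0 = 4.
  i=2: a_2=7, p_2 = 7*17 + 4 = 123, q_2 = 7*4 + 1 = 29.
q_2 = 29 > 22, so the last convergent with denominator <= 22 is p_1/q_1 = 17/4.
The closest fraction with denominator <= 22 is either p_1/q_1 or the intermediate fraction (k*p_1 + p_0)/(k*q_1 + q_0) with the largest k >= 1 whose denominator stays <= 22; these approach x as k grows, and every other convergent or intermediate fraction in range is farther away.
Largest k: floor((22 - q_0)/q_1) = floor((22 - 1)/4) = 5.
That gives (5*17 + 4)/(5*4 + 1) = 89/21.
Compare the errors: |x - 17/4| = |263*4 - 17*62|/(62*4) = 2/248, and |x - 89/21| = |263*21 - 89*62|/(62*21) = 5/1302.
Cross-multiplying, 5*248 = 1240 < 2604 = 2*1302, so 5/1302 is smaller: the intermediate fraction 89/21 is closer to x than 17/4.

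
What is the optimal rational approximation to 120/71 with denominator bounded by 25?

Expand x = 120/71 as a continued fraction with the Euclidean algorithm:
  120 = 1*71 + 49, so a_0 = 1.
  71 = 1*49 + 22, so a_1 = 1.
  49 = 2*22 + 5, so a_2 = 2.
  22 = 4*5 + 2, so a_3 = 4.
  5 = 2*2 + 1, so a_4 = 2.
  2 = 2*1 + 0, so a_5 = 2.
so x = [1; 1, 2, 4, 2, 2].
Convergents (p_i = a_i*p_{i-1} + p_{i-2}, q_i = a_i*q_{i-1} + q_{i-2} with p_{-2}=0, p_{-1}=1, q_{-2}=1, q_{-1}=0), until the denominator exceeds 25:
  i=0: a_0=1, p_0 = 1*1 + 0 = 1, q_0 = 1*0 + 1 = 1.
  i=1: a_1=1, p_1 = 1*1 + 1 = 2, q_1 = 1*1 + 0 = 1.
  i=2: a_2=2, p_2 = 2*2 + 1 = 5, q_2 = 2*1 + 1 = 3.
  i=3: a_3=4, p_3 = 4*5 + 2 = 22, q_3 = 4*3 + 1 = 13.
  i=4: a_4=2, p_4 = 2*22 + 5 = 49, q_4 = 2*13 + 3 = 29.
q_4 = 29 > 25, so the last convergent with denominator <= 25 is p_3/q_3 = 22/13.
The closest fraction with denominator <= 25 is either p_3/q_3 or the intermediate fraction (k*p_3 + p_2)/(k*q_3 + q_2) with the largest k >= 1 whose denominator stays <= 25; these approach x as k grows, and every other convergent or intermediate fraction in range is farther away.
Largest k: floor((25 - q_2)/q_3) = floor((25 - 3)/13) = 1.
That gives (1*22 + 5)/(1*13 + 3) = 27/16.
Compare the errors: |x - 22/13| = |120*13 - 22*71|/(71*13) = 2/923, and |x - 27/16| = |120*16 - 27*71|/(71*16) = 3/1136.
Cross-multiplying, 2*1136 = 2272 < 2769 = 3*923, so 2/923 is smaller: the convergent 22/13 is closer to x than 27/16.

22/13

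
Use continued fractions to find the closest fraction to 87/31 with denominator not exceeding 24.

Expand x = 87/31 as a continued fraction with the Euclidean algorithm:
  87 = 2*31 + 25, so a_0 = 2.
  31 = 1*25 + 6, so a_1 = 1.
  25 = 4*6 + 1, so a_2 = 4.
  6 = 6*1 + 0, so a_3 = 6.
so x = [2; 1, 4, 6].
Convergents (p_i = a_i*p_{i-1} + p_{i-2}, q_i = a_i*q_{i-1} + q_{i-2} with p_{-2}=0, p_{-1}=1, q_{-2}=1, q_{-1}=0), until the denominator exceeds 24:
  i=0: a_0=2, p_0 = 2*1 + 0 = 2, q_0 = 2*0 + 1 = 1.
  i=1: a_1=1, p_1 = 1*2 + 1 = 3, q_1 = 1*1 + 0 = 1.
  i=2: a_2=4, p_2 = 4*3 + 2 = 14, q_2 = 4*1 + 1 = 5.
  i=3: a_3=6, p_3 = 6*14 + 3 = 87, q_3 = 6*5 + 1 = 31.
q_3 = 31 > 24, so the last convergent with denominator <= 24 is p_2/q_2 = 14/5.
The closest fraction with denominator <= 24 is either p_2/q_2 or the intermediate fraction (k*p_2 + p_1)/(k*q_2 + q_1) with the largest k >= 1 whose denominator stays <= 24; these approach x as k grows, and every other convergent or intermediate fraction in range is farther away.
Largest k: floor((24 - q_1)/q_2) = floor((24 - 1)/5) = 4.
That gives (4*14 + 3)/(4*5 + 1) = 59/21.
Compare the errors: |x - 14/5| = |87*5 - 14*31|/(31*5) = 1/155, and |x - 59/21| = |87*21 - 59*31|/(31*21) = 2/651.
Cross-multiplying, 2*155 = 310 < 651 = 1*651, so 2/651 is smaller: the intermediate fraction 59/21 is closer to x than 14/5.

59/21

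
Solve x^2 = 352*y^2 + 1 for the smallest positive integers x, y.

(x, y) = (77617, 4137)

First expand sqrt(352) as a continued fraction. With x_i = (sqrt(352) + m_i)/d_i and (m_0, d_0) = (0, 1): a_0 = floor(sqrt(352)) = 18, since 18^2 = 324 <= 352 < 361 = 19^2.
Iterate m_{i+1} = d_i*a_i - m_i, d_{i+1} = (352 - m_{i+1}^2)/d_i, a_{i+1} = floor((a_0 + m_{i+1})/d_{i+1}):
  m_1 = 1*18 - 0 = 18, d_1 = (352 - 18^2)/1 = 28/1 = 28, a_1 = floor((18 + 18)/28) = 1.
  m_2 = 28*1 - 18 = 10, d_2 = (352 - 10^2)/28 = 252/28 = 9, a_2 = floor((18 + 10)/9) = 3.
  m_3 = 9*3 - 10 = 17, d_3 = (352 - 17^2)/9 = 63/9 = 7, a_3 = floor((18 + 17)/7) = 5.
  m_4 = 7*5 - 17 = 18, d_4 = (352 - 18^2)/7 = 28/7 = 4, a_4 = floor((18 + 18)/4) = 9.
  m_5 = 4*9 - 18 = 18, d_5 = (352 - 18^2)/4 = 28/4 = 7, a_5 = floor((18 + 18)/7) = 5.
  m_6 = 7*5 - 18 = 17, d_6 = (352 - 17^2)/7 = 63/7 = 9, a_6 = floor((18 + 17)/9) = 3.
  m_7 = 9*3 - 17 = 10, d_7 = (352 - 10^2)/9 = 252/9 = 28, a_7 = floor((18 + 10)/28) = 1.
  m_8 = 28*1 - 10 = 18, d_8 = (352 - 18^2)/28 = 28/28 = 1, a_8 = floor((18 + 18)/1) = 36.
  m_9 = 1*36 - 18 = 18, d_9 = (352 - 18^2)/1 = 28/1 = 28: (m_9, d_9) = (m_1, d_1) = (18, 28), so from here the quotients repeat a_1, ..., a_8; the period length is 8.
So sqrt(352) = [18; (1, 3, 5, 9, 5, 3, 1, 36)] with period length k = 8.
k is even, so the fundamental solution of x^2 - 352y^2 = 1 is (p_{k-1}, q_{k-1}) = (p_7, q_7); compute convergents through index 7.
Convergents (p_i = a_i*p_{i-1} + p_{i-2}, q_i = a_i*q_{i-1} + q_{i-2} with p_{-2}=0, p_{-1}=1, q_{-2}=1, q_{-1}=0):
  i=0: a_0=18, p_0 = 18*1 + 0 = 18, q_0 = 18*0 + 1 = 1.
  i=1: a_1=1, p_1 = 1*18 + 1 = 19, q_1 = 1*1 + 0 = 1.
  i=2: a_2=3, p_2 = 3*19 + 18 = 75, q_2 = 3*1 + 1 = 4.
  i=3: a_3=5, p_3 = 5*75 + 19 = 394, q_3 = 5*4 + 1 = 21.
  i=4: a_4=9, p_4 = 9*394 + 75 = 3621, q_4 = 9*21 + 4 = 193.
  i=5: a_5=5, p_5 = 5*3621 + 394 = 18499, q_5 = 5*193 + 21 = 986.
  i=6: a_6=3, p_6 = 3*18499 + 3621 = 59118, q_6 = 3*986 + 193 = 3151.
  i=7: a_7=1, p_7 = 1*59118 + 18499 = 77617, q_7 = 1*3151 + 986 = 4137.
Check: 77617^2 - 352*4137^2 = 6024398689 - 6024398688 = 1, so (x, y) = (77617, 4137) solves the equation, and by the theorem it is the least positive solution.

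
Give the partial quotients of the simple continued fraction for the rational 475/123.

[3; 1, 6, 4, 4]

Run the Euclidean algorithm on 475 and 123; the successive quotients are the partial quotients a_0, a_1, ... (each step inverts the fractional part left over by the previous one):
  475 = 3*123 + 106, so a_0 = 3.
  123 = 1*106 + 17, so a_1 = 1.
  106 = 6*17 + 4, so a_2 = 6.
  17 = 4*4 + 1, so a_3 = 4.
  4 = 4*1 + 0, so a_4 = 4.
The remainder reaches 0 after 5 divisions, so the expansion has 5 partial quotients, read off in order.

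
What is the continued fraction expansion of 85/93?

[0; 1, 10, 1, 1, 1, 2]

Run the Euclidean algorithm on 85 and 93; the successive quotients are the partial quotients a_0, a_1, ... (each step inverts the fractional part left over by the previous one):
  85 = 0*93 + 85, so a_0 = 0.
  93 = 1*85 + 8, so a_1 = 1.
  85 = 10*8 + 5, so a_2 = 10.
  8 = 1*5 + 3, so a_3 = 1.
  5 = 1*3 + 2, so a_4 = 1.
  3 = 1*2 + 1, so a_5 = 1.
  2 = 2*1 + 0, so a_6 = 2.
The remainder reaches 0 after 7 divisions, so the expansion has 7 partial quotients, read off in order.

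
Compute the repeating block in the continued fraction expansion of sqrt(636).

[25; (4, 1, 1, 3, 3, 12, 3, 3, 1, 1, 4, 50)]

Write x_i = (sqrt(636) + m_i)/d_i with (m_0, d_0) = (0, 1). a_0 = floor(sqrt(636)) = 25, since 25^2 = 625 <= 636 < 676 = 26^2.
Iterate m_{i+1} = d_i*a_i - m_i, d_{i+1} = (636 - m_{i+1}^2)/d_i, a_{i+1} = floor((a_0 + m_{i+1})/d_{i+1}):
  m_1 = 1*25 - 0 = 25, d_1 = (636 - 25^2)/1 = 11/1 = 11, a_1 = floor((25 + 25)/11) = 4.
  m_2 = 11*4 - 25 = 19, d_2 = (636 - 19^2)/11 = 275/11 = 25, a_2 = floor((25 + 19)/25) = 1.
  m_3 = 25*1 - 19 = 6, d_3 = (636 - 6^2)/25 = 600/25 = 24, a_3 = floor((25 + 6)/24) = 1.
  m_4 = 24*1 - 6 = 18, d_4 = (636 - 18^2)/24 = 312/24 = 13, a_4 = floor((25 + 18)/13) = 3.
  m_5 = 13*3 - 18 = 21, d_5 = (636 - 21^2)/13 = 195/13 = 15, a_5 = floor((25 + 21)/15) = 3.
  m_6 = 15*3 - 21 = 24, d_6 = (636 - 24^2)/15 = 60/15 = 4, a_6 = floor((25 + 24)/4) = 12.
  m_7 = 4*12 - 24 = 24, d_7 = (636 - 24^2)/4 = 60/4 = 15, a_7 = floor((25 + 24)/15) = 3.
  m_8 = 15*3 - 24 = 21, d_8 = (636 - 21^2)/15 = 195/15 = 13, a_8 = floor((25 + 21)/13) = 3.
  m_9 = 13*3 - 21 = 18, d_9 = (636 - 18^2)/13 = 312/13 = 24, a_9 = floor((25 + 18)/24) = 1.
  m_10 = 24*1 - 18 = 6, d_10 = (636 - 6^2)/24 = 600/24 = 25, a_10 = floor((25 + 6)/25) = 1.
  m_11 = 25*1 - 6 = 19, d_11 = (636 - 19^2)/25 = 275/25 = 11, a_11 = floor((25 + 19)/11) = 4.
  m_12 = 11*4 - 19 = 25, d_12 = (636 - 25^2)/11 = 11/11 = 1, a_12 = floor((25 + 25)/1) = 50.
  m_13 = 1*50 - 25 = 25, d_13 = (636 - 25^2)/1 = 11/1 = 11: (m_13, d_13) = (m_1, d_1) = (25, 11), so from here the quotients repeat a_1, ..., a_12; the period length is 12.
Hence the expansion of sqrt(636) is a_0 = 25 followed by the repeating block 4, 1, 1, 3, 3, 12, 3, 3, 1, 1, 4, 50 (period 12).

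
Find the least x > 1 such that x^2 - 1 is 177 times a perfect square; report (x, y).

(x, y) = (62423, 4692)

First expand sqrt(177) as a continued fraction. With x_i = (sqrt(177) + m_i)/d_i and (m_0, d_0) = (0, 1): a_0 = floor(sqrt(177)) = 13, since 13^2 = 169 <= 177 < 196 = 14^2.
Iterate m_{i+1} = d_i*a_i - m_i, d_{i+1} = (177 - m_{i+1}^2)/d_i, a_{i+1} = floor((a_0 + m_{i+1})/d_{i+1}):
  m_1 = 1*13 - 0 = 13, d_1 = (177 - 13^2)/1 = 8/1 = 8, a_1 = floor((13 + 13)/8) = 3.
  m_2 = 8*3 - 13 = 11, d_2 = (177 - 11^2)/8 = 56/8 = 7, a_2 = floor((13 + 11)/7) = 3.
  m_3 = 7*3 - 11 = 10, d_3 = (177 - 10^2)/7 = 77/7 = 11, a_3 = floor((13 + 10)/11) = 2.
  m_4 = 11*2 - 10 = 12, d_4 = (177 - 12^2)/11 = 33/11 = 3, a_4 = floor((13 + 12)/3) = 8.
  m_5 = 3*8 - 12 = 12, d_5 = (177 - 12^2)/3 = 33/3 = 11, a_5 = floor((13 + 12)/11) = 2.
  m_6 = 11*2 - 12 = 10, d_6 = (177 - 10^2)/11 = 77/11 = 7, a_6 = floor((13 + 10)/7) = 3.
  m_7 = 7*3 - 10 = 11, d_7 = (177 - 11^2)/7 = 56/7 = 8, a_7 = floor((13 + 11)/8) = 3.
  m_8 = 8*3 - 11 = 13, d_8 = (177 - 13^2)/8 = 8/8 = 1, a_8 = floor((13 + 13)/1) = 26.
  m_9 = 1*26 - 13 = 13, d_9 = (177 - 13^2)/1 = 8/1 = 8: (m_9, d_9) = (m_1, d_1) = (13, 8), so from here the quotients repeat a_1, ..., a_8; the period length is 8.
So sqrt(177) = [13; (3, 3, 2, 8, 2, 3, 3, 26)] with period length k = 8.
k is even, so the fundamental solution of x^2 - 177y^2 = 1 is (p_{k-1}, q_{k-1}) = (p_7, q_7); compute convergents through index 7.
Convergents (p_i = a_i*p_{i-1} + p_{i-2}, q_i = a_i*q_{i-1} + q_{i-2} with p_{-2}=0, p_{-1}=1, q_{-2}=1, q_{-1}=0):
  i=0: a_0=13, p_0 = 13*1 + 0 = 13, q_0 = 13*0 + 1 = 1.
  i=1: a_1=3, p_1 = 3*13 + 1 = 40, q_1 = 3*1 + 0 = 3.
  i=2: a_2=3, p_2 = 3*40 + 13 = 133, q_2 = 3*3 + 1 = 10.
  i=3: a_3=2, p_3 = 2*133 + 40 = 306, q_3 = 2*10 + 3 = 23.
  i=4: a_4=8, p_4 = 8*306 + 133 = 2581, q_4 = 8*23 + 10 = 194.
  i=5: a_5=2, p_5 = 2*2581 + 306 = 5468, q_5 = 2*194 + 23 = 411.
  i=6: a_6=3, p_6 = 3*5468 + 2581 = 18985, q_6 = 3*411 + 194 = 1427.
  i=7: a_7=3, p_7 = 3*18985 + 5468 = 62423, q_7 = 3*1427 + 411 = 4692.
Check: 62423^2 - 177*4692^2 = 3896630929 - 3896630928 = 1, so (x, y) = (62423, 4692) solves the equation, and by the theorem it is the least positive solution.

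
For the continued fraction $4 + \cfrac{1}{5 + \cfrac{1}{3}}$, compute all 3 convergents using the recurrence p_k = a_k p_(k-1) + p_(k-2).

4/1, 21/5, 67/16

Using the convergent recurrence p_i = a_i*p_{i-1} + p_{i-2}, q_i = a_i*q_{i-1} + q_{i-2} with p_{-2}=0, p_{-1}=1, q_{-2}=1, q_{-1}=0:
  i=0: a_0=4, p_0 = 4*1 + 0 = 4, q_0 = 4*0 + 1 = 1.
  i=1: a_1=5, p_1 = 5*4 + 1 = 21, q_1 = 5*1 + 0 = 5.
  i=2: a_2=3, p_2 = 3*21 + 4 = 67, q_2 = 3*5 + 1 = 16.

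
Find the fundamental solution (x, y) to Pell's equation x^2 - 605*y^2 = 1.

First expand sqrt(605) as a continued fraction. With x_i = (sqrt(605) + m_i)/d_i and (m_0, d_0) = (0, 1): a_0 = floor(sqrt(605)) = 24, since 24^2 = 576 <= 605 < 625 = 25^2.
Iterate m_{i+1} = d_i*a_i - m_i, d_{i+1} = (605 - m_{i+1}^2)/d_i, a_{i+1} = floor((a_0 + m_{i+1})/d_{i+1}):
  m_1 = 1*24 - 0 = 24, d_1 = (605 - 24^2)/1 = 29/1 = 29, a_1 = floor((24 + 24)/29) = 1.
  m_2 = 29*1 - 24 = 5, d_2 = (605 - 5^2)/29 = 580/29 = 20, a_2 = floor((24 + 5)/20) = 1.
  m_3 = 20*1 - 5 = 15, d_3 = (605 - 15^2)/20 = 380/20 = 19, a_3 = floor((24 + 15)/19) = 2.
  m_4 = 19*2 - 15 = 23, d_4 = (605 - 23^2)/19 = 76/19 = 4, a_4 = floor((24 + 23)/4) = 11.
  m_5 = 4*11 - 23 = 21, d_5 = (605 - 21^2)/4 = 164/4 = 41, a_5 = floor((24 + 21)/41) = 1.
  m_6 = 41*1 - 21 = 20, d_6 = (605 - 20^2)/41 = 205/41 = 5, a_6 = floor((24 + 20)/5) = 8.
  m_7 = 5*8 - 20 = 20, d_7 = (605 - 20^2)/5 = 205/5 = 41, a_7 = floor((24 + 20)/41) = 1.
  m_8 = 41*1 - 20 = 21, d_8 = (605 - 21^2)/41 = 164/41 = 4, a_8 = floor((24 + 21)/4) = 11.
  m_9 = 4*11 - 21 = 23, d_9 = (605 - 23^2)/4 = 76/4 = 19, a_9 = floor((24 + 23)/19) = 2.
  m_10 = 19*2 - 23 = 15, d_10 = (605 - 15^2)/19 = 380/19 = 20, a_10 = floor((24 + 15)/20) = 1.
  m_11 = 20*1 - 15 = 5, d_11 = (605 - 5^2)/20 = 580/20 = 29, a_11 = floor((24 + 5)/29) = 1.
  m_12 = 29*1 - 5 = 24, d_12 = (605 - 24^2)/29 = 29/29 = 1, a_12 = floor((24 + 24)/1) = 48.
  m_13 = 1*48 - 24 = 24, d_13 = (605 - 24^2)/1 = 29/1 = 29: (m_13, d_13) = (m_1, d_1) = (24, 29), so from here the quotients repeat a_1, ..., a_12; the period length is 12.
So sqrt(605) = [24; (1, 1, 2, 11, 1, 8, 1, 11, 2, 1, 1, 48)] with period length k = 12.
k is even, so the fundamental solution of x^2 - 605y^2 = 1 is (p_{k-1}, q_{k-1}) = (p_11, q_11); compute convergents through index 11.
Convergents (p_i = a_i*p_{i-1} + p_{i-2}, q_i = a_i*q_{i-1} + q_{i-2} with p_{-2}=0, p_{-1}=1, q_{-2}=1, q_{-1}=0):
  i=0: a_0=24, p_0 = 24*1 + 0 = 24, q_0 = 24*0 + 1 = 1.
  i=1: a_1=1, p_1 = 1*24 + 1 = 25, q_1 = 1*1 + 0 = 1.
  i=2: a_2=1, p_2 = 1*25 + 24 = 49, q_2 = 1*1 + 1 = 2.
  i=3: a_3=2, p_3 = 2*49 + 25 = 123, q_3 = 2*2 + 1 = 5.
  i=4: a_4=11, p_4 = 11*123 + 49 = 1402, q_4 = 11*5 + 2 = 57.
  i=5: a_5=1, p_5 = 1*1402 + 123 = 1525, q_5 = 1*57 + 5 = 62.
  i=6: a_6=8, p_6 = 8*1525 + 1402 = 13602, q_6 = 8*62 + 57 = 553.
  i=7: a_7=1, p_7 = 1*13602 + 1525 = 15127, q_7 = 1*553 + 62 = 615.
  i=8: a_8=11, p_8 = 11*15127 + 13602 = 179999, q_8 = 11*615 + 553 = 7318.
  i=9: a_9=2, p_9 = 2*179999 + 15127 = 375125, q_9 = 2*7318 + 615 = 15251.
  i=10: a_10=1, p_10 = 1*375125 + 179999 = 555124, q_10 = 1*15251 + 7318 = 22569.
  i=11: a_11=1, p_11 = 1*555124 + 375125 = 930249, q_11 = 1*22569 + 15251 = 37820.
Check: 930249^2 - 605*37820^2 = 865363202001 - 865363202000 = 1, so (x, y) = (930249, 37820) solves the equation, and by the theorem it is the least positive solution.

(x, y) = (930249, 37820)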